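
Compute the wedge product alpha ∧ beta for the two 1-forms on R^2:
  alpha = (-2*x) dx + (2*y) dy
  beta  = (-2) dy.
alpha ∧ beta = (4*x) dx ∧ dy

Distribute the wedge, using dx_i ∧ dx_j = -dx_j ∧ dx_i and dx_i ∧ dx_i = 0. For each pair (i, j) with i < j, the coefficient of dx_i ∧ dx_j in alpha ∧ beta is (alpha_i * beta_j - alpha_j * beta_i). Collecting: alpha ∧ beta = (4*x) dx ∧ dy.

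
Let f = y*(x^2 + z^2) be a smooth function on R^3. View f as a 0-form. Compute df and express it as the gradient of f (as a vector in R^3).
df = (2*x*y) dx + (x^2 + z^2) dy + (2*y*z) dz; grad f = (2*x*y, x^2 + z^2, 2*y*z)

For a 0-form f, d f = (∂f/∂x) dx + (∂f/∂y) dy + (∂f/∂z) dz. The components of the vector representation are exactly the entries of grad f in Cartesian coordinates:
  ∂f/∂x = 2*x*y
  ∂f/∂y = x^2 + z^2
  ∂f/∂z = 2*y*z.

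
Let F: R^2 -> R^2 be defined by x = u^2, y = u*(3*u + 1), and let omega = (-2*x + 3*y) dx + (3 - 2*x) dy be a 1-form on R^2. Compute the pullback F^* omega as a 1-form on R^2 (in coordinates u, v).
F^* omega = (2*u^3 + 4*u^2 + 18*u + 3) du

Using F^*(f dg) = (f ∘ F) d(g ∘ F), substitute each coordinate x_i by F_i(u, v) in f_i, and replace dx_i by d F_i = (∂F_i/∂u) du + (∂F_i/∂v) dv.
  For the x component: f_1(F) = u*(7*u + 3); d F_1 = (2*u) du + (0) dv
  For the y component: f_2(F) = 3 - 2*u^2; d F_2 = (6*u + 1) du + (0) dv
Combining and collecting du, dv coefficients:
  coeff of du: 2*u^3 + 4*u^2 + 18*u + 3
  coeff of dv: 0
F^* omega = (2*u^3 + 4*u^2 + 18*u + 3) du.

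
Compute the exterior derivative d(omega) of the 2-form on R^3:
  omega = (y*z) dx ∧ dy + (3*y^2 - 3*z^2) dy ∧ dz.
d(omega) = (y) dx ∧ dy ∧ dz

For a 2-form omega = sum_{i<j} g_{ij} dx_i ∧ dx_j, the exterior derivative is
  d(omega) = sum_{i<j} d(g_{ij}) ∧ dx_i ∧ dx_j = sum_{i<j, k} (∂g_{ij}/∂x_k) dx_k ∧ dx_i ∧ dx_j.
Expand each term, using dx_k ∧ dx_i ∧ dx_j = sgn(permutation) dx_{(a)} ∧ dx_{(b)} ∧ dx_{(c)} with (a < b < c) sorted:
  d(y*z) includes (∂/∂z)(y*z) dz = (y) dz, which multiplied by dx ∧ dy gives (y) dx ∧ dy ∧ dz
Collecting like 3-forms: d(omega) = (y) dx ∧ dy ∧ dz.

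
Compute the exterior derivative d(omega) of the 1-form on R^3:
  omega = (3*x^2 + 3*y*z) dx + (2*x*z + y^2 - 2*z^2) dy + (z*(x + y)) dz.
d(omega) = (-z) dx ∧ dy + (-3*y + z) dx ∧ dz + (-2*x + 5*z) dy ∧ dz

For a 1-form omega = sum_i f_i dx_i, the exterior derivative is
  d(omega) = sum_{i < j} (∂f_j/∂x_i - ∂f_i/∂x_j) dx_i ∧ dx_j.
  coefficient of dx ∧ dy: ∂f_2/∂x - ∂f_1/∂y = ∂(2*x*z + y^2 - 2*z^2)/∂x - ∂(3*x^2 + 3*y*z)/∂y = -z
  coefficient of dx ∧ dz: ∂f_3/∂x - ∂f_1/∂z = ∂(z*(x + y))/∂x - ∂(3*x^2 + 3*y*z)/∂z = -3*y + z
  coefficient of dy ∧ dz: ∂f_3/∂y - ∂f_2/∂z = ∂(z*(x + y))/∂y - ∂(2*x*z + y^2 - 2*z^2)/∂z = -2*x + 5*z
Assembling: d(omega) = (-z) dx ∧ dy + (-3*y + z) dx ∧ dz + (-2*x + 5*z) dy ∧ dz.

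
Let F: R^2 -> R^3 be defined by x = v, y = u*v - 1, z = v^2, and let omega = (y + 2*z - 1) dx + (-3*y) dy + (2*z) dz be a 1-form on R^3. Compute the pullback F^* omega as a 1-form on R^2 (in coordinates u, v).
F^* omega = (3*v*(-u*v + 1)) du + (-3*u^2*v + u*v + 3*u + 4*v^3 + 2*v^2 - 2) dv

Using F^*(f dg) = (f ∘ F) d(g ∘ F), substitute each coordinate x_i by F_i(u, v) in f_i, and replace dx_i by d F_i = (∂F_i/∂u) du + (∂F_i/∂v) dv.
  For the x component: f_1(F) = u*v + 2*v^2 - 2; d F_1 = (0) du + (1) dv
  For the y component: f_2(F) = -3*u*v + 3; d F_2 = (v) du + (u) dv
  For the z component: f_3(F) = 2*v^2; d F_3 = (0) du + (2*v) dv
Combining and collecting du, dv coefficients:
  coeff of du: 3*v*(-u*v + 1)
  coeff of dv: -3*u^2*v + u*v + 3*u + 4*v^3 + 2*v^2 - 2
F^* omega = (3*v*(-u*v + 1)) du + (-3*u^2*v + u*v + 3*u + 4*v^3 + 2*v^2 - 2) dv.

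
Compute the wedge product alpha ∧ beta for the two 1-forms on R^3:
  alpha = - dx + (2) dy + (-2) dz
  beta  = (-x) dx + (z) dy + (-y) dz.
alpha ∧ beta = (2*x - z) dx ∧ dy + (-2*x + y) dx ∧ dz + (-2*y + 2*z) dy ∧ dz

Distribute the wedge, using dx_i ∧ dx_j = -dx_j ∧ dx_i and dx_i ∧ dx_i = 0. For each pair (i, j) with i < j, the coefficient of dx_i ∧ dx_j in alpha ∧ beta is (alpha_i * beta_j - alpha_j * beta_i). Collecting: alpha ∧ beta = (2*x - z) dx ∧ dy + (-2*x + y) dx ∧ dz + (-2*y + 2*z) dy ∧ dz.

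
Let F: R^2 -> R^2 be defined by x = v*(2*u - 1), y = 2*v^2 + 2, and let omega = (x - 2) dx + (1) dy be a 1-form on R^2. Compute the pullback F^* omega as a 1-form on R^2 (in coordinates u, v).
F^* omega = (2*v*(2*u*v - v - 2)) du + (4*u^2*v - 4*u*v - 4*u + 5*v + 2) dv

Using F^*(f dg) = (f ∘ F) d(g ∘ F), substitute each coordinate x_i by F_i(u, v) in f_i, and replace dx_i by d F_i = (∂F_i/∂u) du + (∂F_i/∂v) dv.
  For the x component: f_1(F) = 2*u*v - v - 2; d F_1 = (2*v) du + (2*u - 1) dv
  For the y component: f_2(F) = 1; d F_2 = (0) du + (4*v) dv
Combining and collecting du, dv coefficients:
  coeff of du: 2*v*(2*u*v - v - 2)
  coeff of dv: 4*u^2*v - 4*u*v - 4*u + 5*v + 2
F^* omega = (2*v*(2*u*v - v - 2)) du + (4*u^2*v - 4*u*v - 4*u + 5*v + 2) dv.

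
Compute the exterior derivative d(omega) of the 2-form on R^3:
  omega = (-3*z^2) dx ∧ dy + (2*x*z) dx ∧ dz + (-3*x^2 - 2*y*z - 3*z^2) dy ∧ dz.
d(omega) = (-6*x - 6*z) dx ∧ dy ∧ dz

For a 2-form omega = sum_{i<j} g_{ij} dx_i ∧ dx_j, the exterior derivative is
  d(omega) = sum_{i<j} d(g_{ij}) ∧ dx_i ∧ dx_j = sum_{i<j, k} (∂g_{ij}/∂x_k) dx_k ∧ dx_i ∧ dx_j.
Expand each term, using dx_k ∧ dx_i ∧ dx_j = sgn(permutation) dx_{(a)} ∧ dx_{(b)} ∧ dx_{(c)} with (a < b < c) sorted:
  d(-3*z^2) includes (∂/∂z)(-3*z^2) dz = (-6*z) dz, which multiplied by dx ∧ dy gives (-6*z) dx ∧ dy ∧ dz
  d(-3*x^2 - 2*y*z - 3*z^2) includes (∂/∂x)(-3*x^2 - 2*y*z - 3*z^2) dx = (-6*x) dx, which multiplied by dy ∧ dz gives (-6*x) dx ∧ dy ∧ dz
Collecting like 3-forms: d(omega) = (-6*x - 6*z) dx ∧ dy ∧ dz.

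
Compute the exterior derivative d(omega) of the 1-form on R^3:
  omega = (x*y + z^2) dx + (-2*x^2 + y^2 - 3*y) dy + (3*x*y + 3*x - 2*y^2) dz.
d(omega) = (-5*x) dx ∧ dy + (3*y - 2*z + 3) dx ∧ dz + (3*x - 4*y) dy ∧ dz

For a 1-form omega = sum_i f_i dx_i, the exterior derivative is
  d(omega) = sum_{i < j} (∂f_j/∂x_i - ∂f_i/∂x_j) dx_i ∧ dx_j.
  coefficient of dx ∧ dy: ∂f_2/∂x - ∂f_1/∂y = ∂(-2*x^2 + y^2 - 3*y)/∂x - ∂(x*y + z^2)/∂y = -5*x
  coefficient of dx ∧ dz: ∂f_3/∂x - ∂f_1/∂z = ∂(3*x*y + 3*x - 2*y^2)/∂x - ∂(x*y + z^2)/∂z = 3*y - 2*z + 3
  coefficient of dy ∧ dz: ∂f_3/∂y - ∂f_2/∂z = ∂(3*x*y + 3*x - 2*y^2)/∂y - ∂(-2*x^2 + y^2 - 3*y)/∂z = 3*x - 4*y
Assembling: d(omega) = (-5*x) dx ∧ dy + (3*y - 2*z + 3) dx ∧ dz + (3*x - 4*y) dy ∧ dz.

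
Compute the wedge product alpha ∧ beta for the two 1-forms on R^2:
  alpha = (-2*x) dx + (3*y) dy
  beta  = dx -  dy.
alpha ∧ beta = (2*x - 3*y) dx ∧ dy

Distribute the wedge, using dx_i ∧ dx_j = -dx_j ∧ dx_i and dx_i ∧ dx_i = 0. For each pair (i, j) with i < j, the coefficient of dx_i ∧ dx_j in alpha ∧ beta is (alpha_i * beta_j - alpha_j * beta_i). Collecting: alpha ∧ beta = (2*x - 3*y) dx ∧ dy.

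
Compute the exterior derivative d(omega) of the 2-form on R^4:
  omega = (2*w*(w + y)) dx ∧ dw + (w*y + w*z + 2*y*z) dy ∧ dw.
d(omega) = (-2*w) dx ∧ dy ∧ dw + (-w - 2*y) dy ∧ dz ∧ dw

For a 2-form omega = sum_{i<j} g_{ij} dx_i ∧ dx_j, the exterior derivative is
  d(omega) = sum_{i<j} d(g_{ij}) ∧ dx_i ∧ dx_j = sum_{i<j, k} (∂g_{ij}/∂x_k) dx_k ∧ dx_i ∧ dx_j.
Expand each term, using dx_k ∧ dx_i ∧ dx_j = sgn(permutation) dx_{(a)} ∧ dx_{(b)} ∧ dx_{(c)} with (a < b < c) sorted:
  d(2*w*(w + y)) includes (∂/∂y)(2*w*(w + y)) dy = (2*w) dy, which multiplied by dx ∧ dw gives (-2*w) dx ∧ dy ∧ dw
  d(w*y + w*z + 2*y*z) includes (∂/∂z)(w*y + w*z + 2*y*z) dz = (w + 2*y) dz, which multiplied by dy ∧ dw gives (-w - 2*y) dy ∧ dz ∧ dw
Collecting like 3-forms: d(omega) = (-2*w) dx ∧ dy ∧ dw + (-w - 2*y) dy ∧ dz ∧ dw.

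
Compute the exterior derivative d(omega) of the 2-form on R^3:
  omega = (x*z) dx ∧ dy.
d(omega) = (x) dx ∧ dy ∧ dz

For a 2-form omega = sum_{i<j} g_{ij} dx_i ∧ dx_j, the exterior derivative is
  d(omega) = sum_{i<j} d(g_{ij}) ∧ dx_i ∧ dx_j = sum_{i<j, k} (∂g_{ij}/∂x_k) dx_k ∧ dx_i ∧ dx_j.
Expand each term, using dx_k ∧ dx_i ∧ dx_j = sgn(permutation) dx_{(a)} ∧ dx_{(b)} ∧ dx_{(c)} with (a < b < c) sorted:
  d(x*z) includes (∂/∂z)(x*z) dz = (x) dz, which multiplied by dx ∧ dy gives (x) dx ∧ dy ∧ dz
Collecting like 3-forms: d(omega) = (x) dx ∧ dy ∧ dz.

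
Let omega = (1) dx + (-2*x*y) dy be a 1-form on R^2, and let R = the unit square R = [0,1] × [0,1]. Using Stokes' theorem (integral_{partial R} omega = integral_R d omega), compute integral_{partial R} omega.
integral_(partial R) omega = -1

Stokes: integral_partial_R omega = integral_R d omega with d omega = (∂Q/∂x - ∂P/∂y) dx ∧ dy.
  ∂Q/∂x = -2*y
  ∂P/∂y = 0
  integrand = ∂Q/∂x - ∂P/∂y = -2*y.
Integrating over R: integral_0^1 integral_0^1 (-2*y) dx dy = -1.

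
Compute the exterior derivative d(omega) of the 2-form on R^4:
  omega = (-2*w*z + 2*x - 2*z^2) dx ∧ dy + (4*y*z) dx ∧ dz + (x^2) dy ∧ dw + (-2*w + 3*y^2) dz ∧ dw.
d(omega) = (-2*w - 8*z) dx ∧ dy ∧ dz + (2*x - 2*z) dx ∧ dy ∧ dw + (6*y) dy ∧ dz ∧ dw

For a 2-form omega = sum_{i<j} g_{ij} dx_i ∧ dx_j, the exterior derivative is
  d(omega) = sum_{i<j} d(g_{ij}) ∧ dx_i ∧ dx_j = sum_{i<j, k} (∂g_{ij}/∂x_k) dx_k ∧ dx_i ∧ dx_j.
Expand each term, using dx_k ∧ dx_i ∧ dx_j = sgn(permutation) dx_{(a)} ∧ dx_{(b)} ∧ dx_{(c)} with (a < b < c) sorted:
  d(-2*w*z + 2*x - 2*z^2) includes (∂/∂z)(-2*w*z + 2*x - 2*z^2) dz = (-2*w - 4*z) dz, which multiplied by dx ∧ dy gives (-2*w - 4*z) dx ∧ dy ∧ dz
  d(-2*w*z + 2*x - 2*z^2) includes (∂/∂w)(-2*w*z + 2*x - 2*z^2) dw = (-2*z) dw, which multiplied by dx ∧ dy gives (-2*z) dx ∧ dy ∧ dw
  d(4*y*z) includes (∂/∂y)(4*y*z) dy = (4*z) dy, which multiplied by dx ∧ dz gives (-4*z) dx ∧ dy ∧ dz
  d(x^2) includes (∂/∂x)(x^2) dx = (2*x) dx, which multiplied by dy ∧ dw gives (2*x) dx ∧ dy ∧ dw
  d(-2*w + 3*y^2) includes (∂/∂y)(-2*w + 3*y^2) dy = (6*y) dy, which multiplied by dz ∧ dw gives (6*y) dy ∧ dz ∧ dw
Collecting like 3-forms: d(omega) = (-2*w - 8*z) dx ∧ dy ∧ dz + (2*x - 2*z) dx ∧ dy ∧ dw + (6*y) dy ∧ dz ∧ dw.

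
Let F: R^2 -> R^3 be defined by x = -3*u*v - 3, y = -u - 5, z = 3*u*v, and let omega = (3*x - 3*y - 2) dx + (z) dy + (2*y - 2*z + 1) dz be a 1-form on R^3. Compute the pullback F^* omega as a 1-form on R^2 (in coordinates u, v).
F^* omega = (3*v*(3*u*v - 6*u - 13)) du + (3*u*(3*u*v - 5*u - 13)) dv

Using F^*(f dg) = (f ∘ F) d(g ∘ F), substitute each coordinate x_i by F_i(u, v) in f_i, and replace dx_i by d F_i = (∂F_i/∂u) du + (∂F_i/∂v) dv.
  For the x component: f_1(F) = -9*u*v + 3*u + 4; d F_1 = (-3*v) du + (-3*u) dv
  For the y component: f_2(F) = 3*u*v; d F_2 = (-1) du + (0) dv
  For the z component: f_3(F) = -6*u*v - 2*u - 9; d F_3 = (3*v) du + (3*u) dv
Combining and collecting du, dv coefficients:
  coeff of du: 3*v*(3*u*v - 6*u - 13)
  coeff of dv: 3*u*(3*u*v - 5*u - 13)
F^* omega = (3*v*(3*u*v - 6*u - 13)) du + (3*u*(3*u*v - 5*u - 13)) dv.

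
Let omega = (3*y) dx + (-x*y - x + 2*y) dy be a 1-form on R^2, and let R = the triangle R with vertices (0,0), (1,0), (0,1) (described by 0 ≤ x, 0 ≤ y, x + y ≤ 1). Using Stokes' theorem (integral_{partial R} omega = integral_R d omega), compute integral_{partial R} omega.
integral_(partial R) omega = -13/6

Stokes: integral_partial_R omega = integral_R d omega with d omega = (∂Q/∂x - ∂P/∂y) dx ∧ dy.
  ∂Q/∂x = -y - 1
  ∂P/∂y = 3
  integrand = ∂Q/∂x - ∂P/∂y = -y - 4.
Integrating over R: integral_0^1 integral_0^{1-x} (-y - 4) dy dx = -13/6.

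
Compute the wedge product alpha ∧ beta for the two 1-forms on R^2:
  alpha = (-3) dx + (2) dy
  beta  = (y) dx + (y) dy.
alpha ∧ beta = (-5*y) dx ∧ dy

Distribute the wedge, using dx_i ∧ dx_j = -dx_j ∧ dx_i and dx_i ∧ dx_i = 0. For each pair (i, j) with i < j, the coefficient of dx_i ∧ dx_j in alpha ∧ beta is (alpha_i * beta_j - alpha_j * beta_i). Collecting: alpha ∧ beta = (-5*y) dx ∧ dy.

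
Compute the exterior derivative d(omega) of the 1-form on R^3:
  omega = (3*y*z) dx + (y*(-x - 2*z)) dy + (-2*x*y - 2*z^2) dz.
d(omega) = (-y - 3*z) dx ∧ dy + (-5*y) dx ∧ dz + (-2*x + 2*y) dy ∧ dz

For a 1-form omega = sum_i f_i dx_i, the exterior derivative is
  d(omega) = sum_{i < j} (∂f_j/∂x_i - ∂f_i/∂x_j) dx_i ∧ dx_j.
  coefficient of dx ∧ dy: ∂f_2/∂x - ∂f_1/∂y = ∂(y*(-x - 2*z))/∂x - ∂(3*y*z)/∂y = -y - 3*z
  coefficient of dx ∧ dz: ∂f_3/∂x - ∂f_1/∂z = ∂(-2*x*y - 2*z^2)/∂x - ∂(3*y*z)/∂z = -5*y
  coefficient of dy ∧ dz: ∂f_3/∂y - ∂f_2/∂z = ∂(-2*x*y - 2*z^2)/∂y - ∂(y*(-x - 2*z))/∂z = -2*x + 2*y
Assembling: d(omega) = (-y - 3*z) dx ∧ dy + (-5*y) dx ∧ dz + (-2*x + 2*y) dy ∧ dz.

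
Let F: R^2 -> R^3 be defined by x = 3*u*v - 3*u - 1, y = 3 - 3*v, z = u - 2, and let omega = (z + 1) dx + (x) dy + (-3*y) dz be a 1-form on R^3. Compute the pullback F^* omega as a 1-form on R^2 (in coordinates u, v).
F^* omega = (3*u*v - 3*u + 6*v - 6) du + (3*u^2 - 9*u*v + 6*u + 3) dv

Using F^*(f dg) = (f ∘ F) d(g ∘ F), substitute each coordinate x_i by F_i(u, v) in f_i, and replace dx_i by d F_i = (∂F_i/∂u) du + (∂F_i/∂v) dv.
  For the x component: f_1(F) = u - 1; d F_1 = (3*v - 3) du + (3*u) dv
  For the y component: f_2(F) = 3*u*v - 3*u - 1; d F_2 = (0) du + (-3) dv
  For the z component: f_3(F) = 9*v - 9; d F_3 = (1) du + (0) dv
Combining and collecting du, dv coefficients:
  coeff of du: 3*u*v - 3*u + 6*v - 6
  coeff of dv: 3*u^2 - 9*u*v + 6*u + 3
F^* omega = (3*u*v - 3*u + 6*v - 6) du + (3*u^2 - 9*u*v + 6*u + 3) dv.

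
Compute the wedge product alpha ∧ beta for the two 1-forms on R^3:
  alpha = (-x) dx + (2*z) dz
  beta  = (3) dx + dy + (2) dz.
alpha ∧ beta = (-x) dx ∧ dy + (-2*x - 6*z) dx ∧ dz + (-2*z) dy ∧ dz

Distribute the wedge, using dx_i ∧ dx_j = -dx_j ∧ dx_i and dx_i ∧ dx_i = 0. For each pair (i, j) with i < j, the coefficient of dx_i ∧ dx_j in alpha ∧ beta is (alpha_i * beta_j - alpha_j * beta_i). Collecting: alpha ∧ beta = (-x) dx ∧ dy + (-2*x - 6*z) dx ∧ dz + (-2*z) dy ∧ dz.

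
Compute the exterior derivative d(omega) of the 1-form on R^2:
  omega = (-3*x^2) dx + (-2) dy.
d(omega) = 0

For a 1-form omega = sum_i f_i dx_i, the exterior derivative is
  d(omega) = sum_{i < j} (∂f_j/∂x_i - ∂f_i/∂x_j) dx_i ∧ dx_j.

Assembling: d(omega) = 0.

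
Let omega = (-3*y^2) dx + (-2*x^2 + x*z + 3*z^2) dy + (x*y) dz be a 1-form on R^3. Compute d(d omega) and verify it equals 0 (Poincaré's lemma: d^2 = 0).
d(d omega) = 0

Step 1: d omega = sum_{i<j} (∂f_j/∂x_i - ∂f_i/∂x_j) dx_i ∧ dx_j:
  coeff of dx ∧ dy: -4*x + 6*y + z
  coeff of dx ∧ dz: y
  coeff of dy ∧ dz: -6*z
Step 2: Apply d again to each 2-form coefficient. The only possible 3-form in R^3 is dx ∧ dy ∧ dz, with coefficient
  ∂(coeff of dy∧dz)/∂x - ∂(coeff of dx∧dz)/∂y + ∂(coeff of dx∧dy)/∂z
  = ∂/∂x (-6*z) - ∂/∂y (y) + ∂/∂z (-4*x + 6*y + z).
Each of these terms simplifies to sums of mixed partials that cancel in pairs. The result is 0 (by equality of mixed partials for smooth functions — Schwarz / Clairaut).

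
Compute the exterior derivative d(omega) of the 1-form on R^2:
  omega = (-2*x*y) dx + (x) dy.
d(omega) = (2*x + 1) dx ∧ dy

For a 1-form omega = sum_i f_i dx_i, the exterior derivative is
  d(omega) = sum_{i < j} (∂f_j/∂x_i - ∂f_i/∂x_j) dx_i ∧ dx_j.
  coefficient of dx ∧ dy: ∂f_2/∂x - ∂f_1/∂y = ∂(x)/∂x - ∂(-2*x*y)/∂y = 2*x + 1
Assembling: d(omega) = (2*x + 1) dx ∧ dy.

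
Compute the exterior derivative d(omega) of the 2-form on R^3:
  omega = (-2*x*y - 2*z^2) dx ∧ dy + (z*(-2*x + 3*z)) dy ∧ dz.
d(omega) = (-6*z) dx ∧ dy ∧ dz

For a 2-form omega = sum_{i<j} g_{ij} dx_i ∧ dx_j, the exterior derivative is
  d(omega) = sum_{i<j} d(g_{ij}) ∧ dx_i ∧ dx_j = sum_{i<j, k} (∂g_{ij}/∂x_k) dx_k ∧ dx_i ∧ dx_j.
Expand each term, using dx_k ∧ dx_i ∧ dx_j = sgn(permutation) dx_{(a)} ∧ dx_{(b)} ∧ dx_{(c)} with (a < b < c) sorted:
  d(-2*x*y - 2*z^2) includes (∂/∂z)(-2*x*y - 2*z^2) dz = (-4*z) dz, which multiplied by dx ∧ dy gives (-4*z) dx ∧ dy ∧ dz
  d(z*(-2*x + 3*z)) includes (∂/∂x)(z*(-2*x + 3*z)) dx = (-2*z) dx, which multiplied by dy ∧ dz gives (-2*z) dx ∧ dy ∧ dz
Collecting like 3-forms: d(omega) = (-6*z) dx ∧ dy ∧ dz.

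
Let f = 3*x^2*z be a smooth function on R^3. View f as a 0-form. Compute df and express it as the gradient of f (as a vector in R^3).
df = (6*x*z) dx + (0) dy + (3*x^2) dz; grad f = (6*x*z, 0, 3*x^2)

For a 0-form f, d f = (∂f/∂x) dx + (∂f/∂y) dy + (∂f/∂z) dz. The components of the vector representation are exactly the entries of grad f in Cartesian coordinates:
  ∂f/∂x = 6*x*z
  ∂f/∂y = 0
  ∂f/∂z = 3*x^2.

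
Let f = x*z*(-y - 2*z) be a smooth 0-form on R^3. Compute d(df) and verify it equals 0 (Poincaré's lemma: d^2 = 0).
d(df) = 0

Step 1: df = sum_i (∂f/∂x_i) dx_i = (z*(-y - 2*z)) dx + (-x*z) dy + (x*(-y - 4*z)) dz.
Step 2: Apply d again. Using the 1-form formula, the coefficient of dx ∧ dy in d(df) is ∂^2 f/∂x ∂y - ∂^2 f/∂y ∂x = (-z) - (-z) = 0 (equality of mixed partials for smooth f).
Similarly for dx ∧ dz and dy ∧ dz — all coefficients vanish. So d(df) = 0.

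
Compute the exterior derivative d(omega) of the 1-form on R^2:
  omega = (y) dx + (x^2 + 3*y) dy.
d(omega) = (2*x - 1) dx ∧ dy

For a 1-form omega = sum_i f_i dx_i, the exterior derivative is
  d(omega) = sum_{i < j} (∂f_j/∂x_i - ∂f_i/∂x_j) dx_i ∧ dx_j.
  coefficient of dx ∧ dy: ∂f_2/∂x - ∂f_1/∂y = ∂(x^2 + 3*y)/∂x - ∂(y)/∂y = 2*x - 1
Assembling: d(omega) = (2*x - 1) dx ∧ dy.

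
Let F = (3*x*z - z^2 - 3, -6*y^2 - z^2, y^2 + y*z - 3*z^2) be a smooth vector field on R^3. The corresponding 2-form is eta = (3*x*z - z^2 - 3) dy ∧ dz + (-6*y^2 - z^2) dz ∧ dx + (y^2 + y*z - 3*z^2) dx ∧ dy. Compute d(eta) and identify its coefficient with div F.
d(eta) = (-11*y - 3*z) dx ∧ dy ∧ dz; div F = -11*y - 3*z

For a 2-form in R^3 of the form above, applying d gives a 3-form with coefficient ∂P/∂x + ∂Q/∂y + ∂R/∂z:
  ∂P/∂x = 3*z
  ∂Q/∂y = -12*y
  ∂R/∂z = y - 6*z
Sum = -11*y - 3*z, which is exactly div F.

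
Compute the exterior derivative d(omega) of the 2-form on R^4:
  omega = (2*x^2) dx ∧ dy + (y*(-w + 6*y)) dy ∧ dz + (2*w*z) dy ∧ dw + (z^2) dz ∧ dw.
d(omega) = (-2*w - y) dy ∧ dz ∧ dw

For a 2-form omega = sum_{i<j} g_{ij} dx_i ∧ dx_j, the exterior derivative is
  d(omega) = sum_{i<j} d(g_{ij}) ∧ dx_i ∧ dx_j = sum_{i<j, k} (∂g_{ij}/∂x_k) dx_k ∧ dx_i ∧ dx_j.
Expand each term, using dx_k ∧ dx_i ∧ dx_j = sgn(permutation) dx_{(a)} ∧ dx_{(b)} ∧ dx_{(c)} with (a < b < c) sorted:
  d(y*(-w + 6*y)) includes (∂/∂w)(y*(-w + 6*y)) dw = (-y) dw, which multiplied by dy ∧ dz gives (-y) dy ∧ dz ∧ dw
  d(2*w*z) includes (∂/∂z)(2*w*z) dz = (2*w) dz, which multiplied by dy ∧ dw gives (-2*w) dy ∧ dz ∧ dw
Collecting like 3-forms: d(omega) = (-2*w - y) dy ∧ dz ∧ dw.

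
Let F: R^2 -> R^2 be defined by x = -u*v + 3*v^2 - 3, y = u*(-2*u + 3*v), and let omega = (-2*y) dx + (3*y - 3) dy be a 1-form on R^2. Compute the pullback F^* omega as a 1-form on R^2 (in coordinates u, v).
F^* omega = (24*u^3 - 58*u^2*v + 33*u*v^2 + 12*u - 9*v) du + (u*(-22*u^2 + 57*u*v - 36*v^2 - 9)) dv

Using F^*(f dg) = (f ∘ F) d(g ∘ F), substitute each coordinate x_i by F_i(u, v) in f_i, and replace dx_i by d F_i = (∂F_i/∂u) du + (∂F_i/∂v) dv.
  For the x component: f_1(F) = 2*u*(2*u - 3*v); d F_1 = (-v) du + (-u + 6*v) dv
  For the y component: f_2(F) = -6*u^2 + 9*u*v - 3; d F_2 = (-4*u + 3*v) du + (3*u) dv
Combining and collecting du, dv coefficients:
  coeff of du: 24*u^3 - 58*u^2*v + 33*u*v^2 + 12*u - 9*v
  coeff of dv: u*(-22*u^2 + 57*u*v - 36*v^2 - 9)
F^* omega = (24*u^3 - 58*u^2*v + 33*u*v^2 + 12*u - 9*v) du + (u*(-22*u^2 + 57*u*v - 36*v^2 - 9)) dv.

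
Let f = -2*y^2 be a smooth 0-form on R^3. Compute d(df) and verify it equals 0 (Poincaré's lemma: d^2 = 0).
d(df) = 0

Step 1: df = sum_i (∂f/∂x_i) dx_i = (0) dx + (-4*y) dy + (0) dz.
Step 2: Apply d again. Using the 1-form formula, the coefficient of dx ∧ dy in d(df) is ∂^2 f/∂x ∂y - ∂^2 f/∂y ∂x = (0) - (0) = 0 (equality of mixed partials for smooth f).
Similarly for dx ∧ dz and dy ∧ dz — all coefficients vanish. So d(df) = 0.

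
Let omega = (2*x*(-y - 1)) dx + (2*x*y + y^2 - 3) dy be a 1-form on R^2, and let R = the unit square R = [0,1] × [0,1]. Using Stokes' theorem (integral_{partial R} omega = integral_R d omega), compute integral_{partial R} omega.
integral_(partial R) omega = 2

Stokes: integral_partial_R omega = integral_R d omega with d omega = (∂Q/∂x - ∂P/∂y) dx ∧ dy.
  ∂Q/∂x = 2*y
  ∂P/∂y = -2*x
  integrand = ∂Q/∂x - ∂P/∂y = 2*x + 2*y.
Integrating over R: integral_0^1 integral_0^1 (2*x + 2*y) dx dy = 2.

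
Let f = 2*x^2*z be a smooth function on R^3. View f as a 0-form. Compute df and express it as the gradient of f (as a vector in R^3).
df = (4*x*z) dx + (0) dy + (2*x^2) dz; grad f = (4*x*z, 0, 2*x^2)

For a 0-form f, d f = (∂f/∂x) dx + (∂f/∂y) dy + (∂f/∂z) dz. The components of the vector representation are exactly the entries of grad f in Cartesian coordinates:
  ∂f/∂x = 4*x*z
  ∂f/∂y = 0
  ∂f/∂z = 2*x^2.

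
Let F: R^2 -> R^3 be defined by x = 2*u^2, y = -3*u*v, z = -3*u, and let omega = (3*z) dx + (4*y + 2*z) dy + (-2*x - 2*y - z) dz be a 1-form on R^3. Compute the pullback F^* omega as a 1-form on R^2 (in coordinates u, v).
F^* omega = (3*u*(-8*u + 12*v^2 - 3)) du + (u^2*(36*v + 18)) dv

Using F^*(f dg) = (f ∘ F) d(g ∘ F), substitute each coordinate x_i by F_i(u, v) in f_i, and replace dx_i by d F_i = (∂F_i/∂u) du + (∂F_i/∂v) dv.
  For the x component: f_1(F) = -9*u; d F_1 = (4*u) du + (0) dv
  For the y component: f_2(F) = 6*u*(-2*v - 1); d F_2 = (-3*v) du + (-3*u) dv
  For the z component: f_3(F) = u*(-4*u + 6*v + 3); d F_3 = (-3) du + (0) dv
Combining and collecting du, dv coefficients:
  coeff of du: 3*u*(-8*u + 12*v^2 - 3)
  coeff of dv: u^2*(36*v + 18)
F^* omega = (3*u*(-8*u + 12*v^2 - 3)) du + (u^2*(36*v + 18)) dv.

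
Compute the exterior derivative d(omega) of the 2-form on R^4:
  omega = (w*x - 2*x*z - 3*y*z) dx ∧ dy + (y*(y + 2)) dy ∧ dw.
d(omega) = (-2*x - 3*y) dx ∧ dy ∧ dz + (x) dx ∧ dy ∧ dw

For a 2-form omega = sum_{i<j} g_{ij} dx_i ∧ dx_j, the exterior derivative is
  d(omega) = sum_{i<j} d(g_{ij}) ∧ dx_i ∧ dx_j = sum_{i<j, k} (∂g_{ij}/∂x_k) dx_k ∧ dx_i ∧ dx_j.
Expand each term, using dx_k ∧ dx_i ∧ dx_j = sgn(permutation) dx_{(a)} ∧ dx_{(b)} ∧ dx_{(c)} with (a < b < c) sorted:
  d(w*x - 2*x*z - 3*y*z) includes (∂/∂z)(w*x - 2*x*z - 3*y*z) dz = (-2*x - 3*y) dz, which multiplied by dx ∧ dy gives (-2*x - 3*y) dx ∧ dy ∧ dz
  d(w*x - 2*x*z - 3*y*z) includes (∂/∂w)(w*x - 2*x*z - 3*y*z) dw = (x) dw, which multiplied by dx ∧ dy gives (x) dx ∧ dy ∧ dw
Collecting like 3-forms: d(omega) = (-2*x - 3*y) dx ∧ dy ∧ dz + (x) dx ∧ dy ∧ dw.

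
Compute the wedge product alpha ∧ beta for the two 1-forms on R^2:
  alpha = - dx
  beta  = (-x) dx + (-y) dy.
alpha ∧ beta = (y) dx ∧ dy

Distribute the wedge, using dx_i ∧ dx_j = -dx_j ∧ dx_i and dx_i ∧ dx_i = 0. For each pair (i, j) with i < j, the coefficient of dx_i ∧ dx_j in alpha ∧ beta is (alpha_i * beta_j - alpha_j * beta_i). Collecting: alpha ∧ beta = (y) dx ∧ dy.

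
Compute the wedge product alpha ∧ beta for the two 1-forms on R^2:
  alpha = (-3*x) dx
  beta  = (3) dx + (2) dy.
alpha ∧ beta = (-6*x) dx ∧ dy

Distribute the wedge, using dx_i ∧ dx_j = -dx_j ∧ dx_i and dx_i ∧ dx_i = 0. For each pair (i, j) with i < j, the coefficient of dx_i ∧ dx_j in alpha ∧ beta is (alpha_i * beta_j - alpha_j * beta_i). Collecting: alpha ∧ beta = (-6*x) dx ∧ dy.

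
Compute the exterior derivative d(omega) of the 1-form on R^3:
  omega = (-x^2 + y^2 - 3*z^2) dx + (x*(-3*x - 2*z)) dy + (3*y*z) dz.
d(omega) = (-6*x - 2*y - 2*z) dx ∧ dy + (6*z) dx ∧ dz + (2*x + 3*z) dy ∧ dz

For a 1-form omega = sum_i f_i dx_i, the exterior derivative is
  d(omega) = sum_{i < j} (∂f_j/∂x_i - ∂f_i/∂x_j) dx_i ∧ dx_j.
  coefficient of dx ∧ dy: ∂f_2/∂x - ∂f_1/∂y = ∂(x*(-3*x - 2*z))/∂x - ∂(-x^2 + y^2 - 3*z^2)/∂y = -6*x - 2*y - 2*z
  coefficient of dx ∧ dz: ∂f_3/∂x - ∂f_1/∂z = ∂(3*y*z)/∂x - ∂(-x^2 + y^2 - 3*z^2)/∂z = 6*z
  coefficient of dy ∧ dz: ∂f_3/∂y - ∂f_2/∂z = ∂(3*y*z)/∂y - ∂(x*(-3*x - 2*z))/∂z = 2*x + 3*z
Assembling: d(omega) = (-6*x - 2*y - 2*z) dx ∧ dy + (6*z) dx ∧ dz + (2*x + 3*z) dy ∧ dz.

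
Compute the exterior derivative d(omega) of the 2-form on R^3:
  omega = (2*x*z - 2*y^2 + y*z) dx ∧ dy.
d(omega) = (2*x + y) dx ∧ dy ∧ dz

For a 2-form omega = sum_{i<j} g_{ij} dx_i ∧ dx_j, the exterior derivative is
  d(omega) = sum_{i<j} d(g_{ij}) ∧ dx_i ∧ dx_j = sum_{i<j, k} (∂g_{ij}/∂x_k) dx_k ∧ dx_i ∧ dx_j.
Expand each term, using dx_k ∧ dx_i ∧ dx_j = sgn(permutation) dx_{(a)} ∧ dx_{(b)} ∧ dx_{(c)} with (a < b < c) sorted:
  d(2*x*z - 2*y^2 + y*z) includes (∂/∂z)(2*x*z - 2*y^2 + y*z) dz = (2*x + y) dz, which multiplied by dx ∧ dy gives (2*x + y) dx ∧ dy ∧ dz
Collecting like 3-forms: d(omega) = (2*x + y) dx ∧ dy ∧ dz.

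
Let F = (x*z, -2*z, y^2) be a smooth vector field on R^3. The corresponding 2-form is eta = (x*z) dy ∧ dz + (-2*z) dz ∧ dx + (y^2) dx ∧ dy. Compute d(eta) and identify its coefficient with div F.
d(eta) = (z) dx ∧ dy ∧ dz; div F = z

For a 2-form in R^3 of the form above, applying d gives a 3-form with coefficient ∂P/∂x + ∂Q/∂y + ∂R/∂z:
  ∂P/∂x = z
  ∂Q/∂y = 0
  ∂R/∂z = 0
Sum = z, which is exactly div F.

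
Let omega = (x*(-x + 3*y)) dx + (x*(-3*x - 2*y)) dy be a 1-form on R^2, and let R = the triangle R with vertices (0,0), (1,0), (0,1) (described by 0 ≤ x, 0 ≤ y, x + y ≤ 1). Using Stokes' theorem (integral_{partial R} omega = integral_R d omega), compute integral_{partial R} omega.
integral_(partial R) omega = -11/6

Stokes: integral_partial_R omega = integral_R d omega with d omega = (∂Q/∂x - ∂P/∂y) dx ∧ dy.
  ∂Q/∂x = -6*x - 2*y
  ∂P/∂y = 3*x
  integrand = ∂Q/∂x - ∂P/∂y = -9*x - 2*y.
Integrating over R: integral_0^1 integral_0^{1-x} (-9*x - 2*y) dy dx = -11/6.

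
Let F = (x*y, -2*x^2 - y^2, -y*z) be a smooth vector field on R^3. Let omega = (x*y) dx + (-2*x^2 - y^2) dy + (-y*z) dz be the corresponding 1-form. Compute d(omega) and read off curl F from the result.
d(omega) = (-z) dy ∧ dz + (0) dz ∧ dx + (-5*x) dx ∧ dy; curl F = (-z, 0, -5*x)

d omega = sum_{i<j} (∂f_j/∂x_i - ∂f_i/∂x_j) dx_i ∧ dx_j. Under the identification (dy ∧ dz, dz ∧ dx, dx ∧ dy) ↔ (e_x, e_y, e_z), the coefficients are exactly the components of curl F. Compute:
  ∂R/∂y - ∂Q/∂z = (-z) - (0) = -z
  ∂P/∂z - ∂R/∂x = (0) - (0) = 0
  ∂Q/∂x - ∂P/∂y = (-4*x) - (x) = -5*x.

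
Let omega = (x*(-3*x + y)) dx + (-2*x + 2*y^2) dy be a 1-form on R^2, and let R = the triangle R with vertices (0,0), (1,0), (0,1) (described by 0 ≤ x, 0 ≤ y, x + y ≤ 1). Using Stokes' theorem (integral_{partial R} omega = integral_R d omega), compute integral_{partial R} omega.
integral_(partial R) omega = -7/6

Stokes: integral_partial_R omega = integral_R d omega with d omega = (∂Q/∂x - ∂P/∂y) dx ∧ dy.
  ∂Q/∂x = -2
  ∂P/∂y = x
  integrand = ∂Q/∂x - ∂P/∂y = -x - 2.
Integrating over R: integral_0^1 integral_0^{1-x} (-x - 2) dy dx = -7/6.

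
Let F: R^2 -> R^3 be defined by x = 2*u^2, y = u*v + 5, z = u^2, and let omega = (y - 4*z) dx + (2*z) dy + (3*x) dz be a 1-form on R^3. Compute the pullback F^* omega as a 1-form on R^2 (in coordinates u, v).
F^* omega = (2*u*(-2*u^2 + 3*u*v + 10)) du + (2*u^3) dv

Using F^*(f dg) = (f ∘ F) d(g ∘ F), substitute each coordinate x_i by F_i(u, v) in f_i, and replace dx_i by d F_i = (∂F_i/∂u) du + (∂F_i/∂v) dv.
  For the x component: f_1(F) = -4*u^2 + u*v + 5; d F_1 = (4*u) du + (0) dv
  For the y component: f_2(F) = 2*u^2; d F_2 = (v) du + (u) dv
  For the z component: f_3(F) = 6*u^2; d F_3 = (2*u) du + (0) dv
Combining and collecting du, dv coefficients:
  coeff of du: 2*u*(-2*u^2 + 3*u*v + 10)
  coeff of dv: 2*u^3
F^* omega = (2*u*(-2*u^2 + 3*u*v + 10)) du + (2*u^3) dv.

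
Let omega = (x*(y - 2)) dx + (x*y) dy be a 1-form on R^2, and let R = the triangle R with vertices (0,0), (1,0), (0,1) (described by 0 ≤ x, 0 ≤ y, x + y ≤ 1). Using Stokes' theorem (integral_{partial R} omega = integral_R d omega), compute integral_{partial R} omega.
integral_(partial R) omega = 0

Stokes: integral_partial_R omega = integral_R d omega with d omega = (∂Q/∂x - ∂P/∂y) dx ∧ dy.
  ∂Q/∂x = y
  ∂P/∂y = x
  integrand = ∂Q/∂x - ∂P/∂y = -x + y.
Integrating over R: integral_0^1 integral_0^{1-x} (-x + y) dy dx = 0.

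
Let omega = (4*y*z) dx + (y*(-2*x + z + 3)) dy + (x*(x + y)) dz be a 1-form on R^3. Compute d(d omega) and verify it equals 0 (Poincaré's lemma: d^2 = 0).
d(d omega) = 0

Step 1: d omega = sum_{i<j} (∂f_j/∂x_i - ∂f_i/∂x_j) dx_i ∧ dx_j:
  coeff of dx ∧ dy: -2*y - 4*z
  coeff of dx ∧ dz: 2*x - 3*y
  coeff of dy ∧ dz: x - y
Step 2: Apply d again to each 2-form coefficient. The only possible 3-form in R^3 is dx ∧ dy ∧ dz, with coefficient
  ∂(coeff of dy∧dz)/∂x - ∂(coeff of dx∧dz)/∂y + ∂(coeff of dx∧dy)/∂z
  = ∂/∂x (x - y) - ∂/∂y (2*x - 3*y) + ∂/∂z (-2*y - 4*z).
Each of these terms simplifies to sums of mixed partials that cancel in pairs. The result is 0 (by equality of mixed partials for smooth functions — Schwarz / Clairaut).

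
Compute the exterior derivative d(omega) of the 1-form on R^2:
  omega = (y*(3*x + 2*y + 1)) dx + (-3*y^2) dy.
d(omega) = (-3*x - 4*y - 1) dx ∧ dy

For a 1-form omega = sum_i f_i dx_i, the exterior derivative is
  d(omega) = sum_{i < j} (∂f_j/∂x_i - ∂f_i/∂x_j) dx_i ∧ dx_j.
  coefficient of dx ∧ dy: ∂f_2/∂x - ∂f_1/∂y = ∂(-3*y^2)/∂x - ∂(y*(3*x + 2*y + 1))/∂y = -3*x - 4*y - 1
Assembling: d(omega) = (-3*x - 4*y - 1) dx ∧ dy.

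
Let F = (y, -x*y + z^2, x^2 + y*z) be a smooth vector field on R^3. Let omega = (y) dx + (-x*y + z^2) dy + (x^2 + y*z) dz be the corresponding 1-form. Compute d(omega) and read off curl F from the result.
d(omega) = (-z) dy ∧ dz + (-2*x) dz ∧ dx + (-y - 1) dx ∧ dy; curl F = (-z, -2*x, -y - 1)

d omega = sum_{i<j} (∂f_j/∂x_i - ∂f_i/∂x_j) dx_i ∧ dx_j. Under the identification (dy ∧ dz, dz ∧ dx, dx ∧ dy) ↔ (e_x, e_y, e_z), the coefficients are exactly the components of curl F. Compute:
  ∂R/∂y - ∂Q/∂z = (z) - (2*z) = -z
  ∂P/∂z - ∂R/∂x = (0) - (2*x) = -2*x
  ∂Q/∂x - ∂P/∂y = (-y) - (1) = -y - 1.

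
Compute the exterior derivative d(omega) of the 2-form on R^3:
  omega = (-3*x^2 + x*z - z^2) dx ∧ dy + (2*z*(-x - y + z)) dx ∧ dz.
d(omega) = (x) dx ∧ dy ∧ dz

For a 2-form omega = sum_{i<j} g_{ij} dx_i ∧ dx_j, the exterior derivative is
  d(omega) = sum_{i<j} d(g_{ij}) ∧ dx_i ∧ dx_j = sum_{i<j, k} (∂g_{ij}/∂x_k) dx_k ∧ dx_i ∧ dx_j.
Expand each term, using dx_k ∧ dx_i ∧ dx_j = sgn(permutation) dx_{(a)} ∧ dx_{(b)} ∧ dx_{(c)} with (a < b < c) sorted:
  d(-3*x^2 + x*z - z^2) includes (∂/∂z)(-3*x^2 + x*z - z^2) dz = (x - 2*z) dz, which multiplied by dx ∧ dy gives (x - 2*z) dx ∧ dy ∧ dz
  d(2*z*(-x - y + z)) includes (∂/∂y)(2*z*(-x - y + z)) dy = (-2*z) dy, which multiplied by dx ∧ dz gives (2*z) dx ∧ dy ∧ dz
Collecting like 3-forms: d(omega) = (x) dx ∧ dy ∧ dz.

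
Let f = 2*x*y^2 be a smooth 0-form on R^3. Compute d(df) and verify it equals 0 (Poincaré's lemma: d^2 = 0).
d(df) = 0

Step 1: df = sum_i (∂f/∂x_i) dx_i = (2*y^2) dx + (4*x*y) dy + (0) dz.
Step 2: Apply d again. Using the 1-form formula, the coefficient of dx ∧ dy in d(df) is ∂^2 f/∂x ∂y - ∂^2 f/∂y ∂x = (4*y) - (4*y) = 0 (equality of mixed partials for smooth f).
Similarly for dx ∧ dz and dy ∧ dz — all coefficients vanish. So d(df) = 0.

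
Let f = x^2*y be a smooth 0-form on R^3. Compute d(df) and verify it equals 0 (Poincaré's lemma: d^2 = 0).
d(df) = 0

Step 1: df = sum_i (∂f/∂x_i) dx_i = (2*x*y) dx + (x^2) dy + (0) dz.
Step 2: Apply d again. Using the 1-form formula, the coefficient of dx ∧ dy in d(df) is ∂^2 f/∂x ∂y - ∂^2 f/∂y ∂x = (2*x) - (2*x) = 0 (equality of mixed partials for smooth f).
Similarly for dx ∧ dz and dy ∧ dz — all coefficients vanish. So d(df) = 0.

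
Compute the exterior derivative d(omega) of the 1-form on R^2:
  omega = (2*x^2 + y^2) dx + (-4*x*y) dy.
d(omega) = (-6*y) dx ∧ dy

For a 1-form omega = sum_i f_i dx_i, the exterior derivative is
  d(omega) = sum_{i < j} (∂f_j/∂x_i - ∂f_i/∂x_j) dx_i ∧ dx_j.
  coefficient of dx ∧ dy: ∂f_2/∂x - ∂f_1/∂y = ∂(-4*x*y)/∂x - ∂(2*x^2 + y^2)/∂y = -6*y
Assembling: d(omega) = (-6*y) dx ∧ dy.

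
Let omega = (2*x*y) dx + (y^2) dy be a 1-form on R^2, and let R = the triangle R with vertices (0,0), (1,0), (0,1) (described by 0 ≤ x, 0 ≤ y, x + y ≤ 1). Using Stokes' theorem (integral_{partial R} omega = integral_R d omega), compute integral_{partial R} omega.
integral_(partial R) omega = -1/3

Stokes: integral_partial_R omega = integral_R d omega with d omega = (∂Q/∂x - ∂P/∂y) dx ∧ dy.
  ∂Q/∂x = 0
  ∂P/∂y = 2*x
  integrand = ∂Q/∂x - ∂P/∂y = -2*x.
Integrating over R: integral_0^1 integral_0^{1-x} (-2*x) dy dx = -1/3.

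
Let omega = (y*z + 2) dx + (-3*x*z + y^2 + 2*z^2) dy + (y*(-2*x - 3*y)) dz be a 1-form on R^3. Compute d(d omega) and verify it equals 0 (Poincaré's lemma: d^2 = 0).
d(d omega) = 0

Step 1: d omega = sum_{i<j} (∂f_j/∂x_i - ∂f_i/∂x_j) dx_i ∧ dx_j:
  coeff of dx ∧ dy: -4*z
  coeff of dx ∧ dz: -3*y
  coeff of dy ∧ dz: x - 6*y - 4*z
Step 2: Apply d again to each 2-form coefficient. The only possible 3-form in R^3 is dx ∧ dy ∧ dz, with coefficient
  ∂(coeff of dy∧dz)/∂x - ∂(coeff of dx∧dz)/∂y + ∂(coeff of dx∧dy)/∂z
  = ∂/∂x (x - 6*y - 4*z) - ∂/∂y (-3*y) + ∂/∂z (-4*z).
Each of these terms simplifies to sums of mixed partials that cancel in pairs. The result is 0 (by equality of mixed partials for smooth functions — Schwarz / Clairaut).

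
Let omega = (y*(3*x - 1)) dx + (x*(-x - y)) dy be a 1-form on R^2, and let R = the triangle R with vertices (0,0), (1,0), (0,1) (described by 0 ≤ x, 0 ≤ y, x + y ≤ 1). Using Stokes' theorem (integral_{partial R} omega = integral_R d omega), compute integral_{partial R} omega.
integral_(partial R) omega = -1/2

Stokes: integral_partial_R omega = integral_R d omega with d omega = (∂Q/∂x - ∂P/∂y) dx ∧ dy.
  ∂Q/∂x = -2*x - y
  ∂P/∂y = 3*x - 1
  integrand = ∂Q/∂x - ∂P/∂y = -5*x - y + 1.
Integrating over R: integral_0^1 integral_0^{1-x} (-5*x - y + 1) dy dx = -1/2.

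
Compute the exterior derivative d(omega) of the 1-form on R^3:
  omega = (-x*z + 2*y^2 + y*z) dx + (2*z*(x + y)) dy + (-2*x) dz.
d(omega) = (-4*y + z) dx ∧ dy + (x - y - 2) dx ∧ dz + (-2*x - 2*y) dy ∧ dz

For a 1-form omega = sum_i f_i dx_i, the exterior derivative is
  d(omega) = sum_{i < j} (∂f_j/∂x_i - ∂f_i/∂x_j) dx_i ∧ dx_j.
  coefficient of dx ∧ dy: ∂f_2/∂x - ∂f_1/∂y = ∂(2*z*(x + y))/∂x - ∂(-x*z + 2*y^2 + y*z)/∂y = -4*y + z
  coefficient of dx ∧ dz: ∂f_3/∂x - ∂f_1/∂z = ∂(-2*x)/∂x - ∂(-x*z + 2*y^2 + y*z)/∂z = x - y - 2
  coefficient of dy ∧ dz: ∂f_3/∂y - ∂f_2/∂z = ∂(-2*x)/∂y - ∂(2*z*(x + y))/∂z = -2*x - 2*y
Assembling: d(omega) = (-4*y + z) dx ∧ dy + (x - y - 2) dx ∧ dz + (-2*x - 2*y) dy ∧ dz.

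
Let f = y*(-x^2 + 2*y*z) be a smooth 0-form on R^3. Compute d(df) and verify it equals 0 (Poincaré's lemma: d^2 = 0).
d(df) = 0

Step 1: df = sum_i (∂f/∂x_i) dx_i = (-2*x*y) dx + (-x^2 + 4*y*z) dy + (2*y^2) dz.
Step 2: Apply d again. Using the 1-form formula, the coefficient of dx ∧ dy in d(df) is ∂^2 f/∂x ∂y - ∂^2 f/∂y ∂x = (-2*x) - (-2*x) = 0 (equality of mixed partials for smooth f).
Similarly for dx ∧ dz and dy ∧ dz — all coefficients vanish. So d(df) = 0.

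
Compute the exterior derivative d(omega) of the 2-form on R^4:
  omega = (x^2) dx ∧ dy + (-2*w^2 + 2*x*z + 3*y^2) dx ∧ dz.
d(omega) = (-6*y) dx ∧ dy ∧ dz + (-4*w) dx ∧ dz ∧ dw

For a 2-form omega = sum_{i<j} g_{ij} dx_i ∧ dx_j, the exterior derivative is
  d(omega) = sum_{i<j} d(g_{ij}) ∧ dx_i ∧ dx_j = sum_{i<j, k} (∂g_{ij}/∂x_k) dx_k ∧ dx_i ∧ dx_j.
Expand each term, using dx_k ∧ dx_i ∧ dx_j = sgn(permutation) dx_{(a)} ∧ dx_{(b)} ∧ dx_{(c)} with (a < b < c) sorted:
  d(-2*w^2 + 2*x*z + 3*y^2) includes (∂/∂y)(-2*w^2 + 2*x*z + 3*y^2) dy = (6*y) dy, which multiplied by dx ∧ dz gives (-6*y) dx ∧ dy ∧ dz
  d(-2*w^2 + 2*x*z + 3*y^2) includes (∂/∂w)(-2*w^2 + 2*x*z + 3*y^2) dw = (-4*w) dw, which multiplied by dx ∧ dz gives (-4*w) dx ∧ dz ∧ dw
Collecting like 3-forms: d(omega) = (-6*y) dx ∧ dy ∧ dz + (-4*w) dx ∧ dz ∧ dw.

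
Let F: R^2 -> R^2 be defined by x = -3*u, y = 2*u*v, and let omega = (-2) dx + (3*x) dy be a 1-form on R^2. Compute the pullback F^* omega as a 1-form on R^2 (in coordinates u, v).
F^* omega = (-18*u*v + 6) du + (-18*u^2) dv

Using F^*(f dg) = (f ∘ F) d(g ∘ F), substitute each coordinate x_i by F_i(u, v) in f_i, and replace dx_i by d F_i = (∂F_i/∂u) du + (∂F_i/∂v) dv.
  For the x component: f_1(F) = -2; d F_1 = (-3) du + (0) dv
  For the y component: f_2(F) = -9*u; d F_2 = (2*v) du + (2*u) dv
Combining and collecting du, dv coefficients:
  coeff of du: -18*u*v + 6
  coeff of dv: -18*u^2
F^* omega = (-18*u*v + 6) du + (-18*u^2) dv.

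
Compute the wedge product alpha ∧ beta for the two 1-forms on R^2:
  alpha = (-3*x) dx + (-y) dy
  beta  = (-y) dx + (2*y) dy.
alpha ∧ beta = (-y*(6*x + y)) dx ∧ dy

Distribute the wedge, using dx_i ∧ dx_j = -dx_j ∧ dx_i and dx_i ∧ dx_i = 0. For each pair (i, j) with i < j, the coefficient of dx_i ∧ dx_j in alpha ∧ beta is (alpha_i * beta_j - alpha_j * beta_i). Collecting: alpha ∧ beta = (-y*(6*x + y)) dx ∧ dy.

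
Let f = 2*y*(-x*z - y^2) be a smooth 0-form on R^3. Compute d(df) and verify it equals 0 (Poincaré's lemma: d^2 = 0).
d(df) = 0

Step 1: df = sum_i (∂f/∂x_i) dx_i = (-2*y*z) dx + (-2*x*z - 6*y^2) dy + (-2*x*y) dz.
Step 2: Apply d again. Using the 1-form formula, the coefficient of dx ∧ dy in d(df) is ∂^2 f/∂x ∂y - ∂^2 f/∂y ∂x = (-2*z) - (-2*z) = 0 (equality of mixed partials for smooth f).
Similarly for dx ∧ dz and dy ∧ dz — all coefficients vanish. So d(df) = 0.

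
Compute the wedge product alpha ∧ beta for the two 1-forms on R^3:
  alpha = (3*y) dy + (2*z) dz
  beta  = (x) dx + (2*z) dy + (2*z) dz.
alpha ∧ beta = (-3*x*y) dx ∧ dy + (2*z*(3*y - 2*z)) dy ∧ dz + (-2*x*z) dx ∧ dz

Distribute the wedge, using dx_i ∧ dx_j = -dx_j ∧ dx_i and dx_i ∧ dx_i = 0. For each pair (i, j) with i < j, the coefficient of dx_i ∧ dx_j in alpha ∧ beta is (alpha_i * beta_j - alpha_j * beta_i). Collecting: alpha ∧ beta = (-3*x*y) dx ∧ dy + (2*z*(3*y - 2*z)) dy ∧ dz + (-2*x*z) dx ∧ dz.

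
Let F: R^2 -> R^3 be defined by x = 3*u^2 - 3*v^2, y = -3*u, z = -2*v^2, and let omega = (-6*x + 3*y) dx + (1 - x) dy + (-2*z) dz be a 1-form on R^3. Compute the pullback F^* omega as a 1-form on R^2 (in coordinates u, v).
F^* omega = (-108*u^3 - 45*u^2 + 108*u*v^2 - 9*v^2 - 3) du + (2*v*(54*u^2 + 27*u - 62*v^2)) dv

Using F^*(f dg) = (f ∘ F) d(g ∘ F), substitute each coordinate x_i by F_i(u, v) in f_i, and replace dx_i by d F_i = (∂F_i/∂u) du + (∂F_i/∂v) dv.
  For the x component: f_1(F) = -18*u^2 - 9*u + 18*v^2; d F_1 = (6*u) du + (-6*v) dv
  For the y component: f_2(F) = -3*u^2 + 3*v^2 + 1; d F_2 = (-3) du + (0) dv
  For the z component: f_3(F) = 4*v^2; d F_3 = (0) du + (-4*v) dv
Combining and collecting du, dv coefficients:
  coeff of du: -108*u^3 - 45*u^2 + 108*u*v^2 - 9*v^2 - 3
  coeff of dv: 2*v*(54*u^2 + 27*u - 62*v^2)
F^* omega = (-108*u^3 - 45*u^2 + 108*u*v^2 - 9*v^2 - 3) du + (2*v*(54*u^2 + 27*u - 62*v^2)) dv.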